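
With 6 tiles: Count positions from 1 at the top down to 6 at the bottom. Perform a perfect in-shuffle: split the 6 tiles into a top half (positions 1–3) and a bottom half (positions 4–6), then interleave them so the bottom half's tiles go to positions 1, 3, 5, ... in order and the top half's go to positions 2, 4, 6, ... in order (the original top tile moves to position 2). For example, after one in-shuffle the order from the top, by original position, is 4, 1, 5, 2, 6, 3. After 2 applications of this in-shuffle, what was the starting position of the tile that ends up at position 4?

1

Work backwards from position 4, undoing one in-shuffle at a time:
4 ← 2 ← 1
So the tile now at position 4 started at position 1.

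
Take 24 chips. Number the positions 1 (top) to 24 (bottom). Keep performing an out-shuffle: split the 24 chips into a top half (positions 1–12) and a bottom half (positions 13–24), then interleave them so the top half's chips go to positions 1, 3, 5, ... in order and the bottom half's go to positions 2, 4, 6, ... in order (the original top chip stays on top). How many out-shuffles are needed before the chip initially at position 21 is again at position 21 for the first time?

11

Follow position 21 under repeated out-shuffles:
21 → 18 → 12 → 23 → 22 → 20 → 16 → 8 → 15 → 6 → 11 → 21
It first returns after 11 out-shuffles.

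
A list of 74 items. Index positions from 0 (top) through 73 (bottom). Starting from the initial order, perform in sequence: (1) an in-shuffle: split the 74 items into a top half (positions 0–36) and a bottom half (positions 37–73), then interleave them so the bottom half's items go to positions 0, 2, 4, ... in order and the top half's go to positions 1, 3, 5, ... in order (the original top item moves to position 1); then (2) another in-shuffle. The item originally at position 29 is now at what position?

Track the item from position 29 forward through each operation:
  after op 1 (in-shuffle): 29 → 59
  after op 2 (in-shuffle): 59 → 44

44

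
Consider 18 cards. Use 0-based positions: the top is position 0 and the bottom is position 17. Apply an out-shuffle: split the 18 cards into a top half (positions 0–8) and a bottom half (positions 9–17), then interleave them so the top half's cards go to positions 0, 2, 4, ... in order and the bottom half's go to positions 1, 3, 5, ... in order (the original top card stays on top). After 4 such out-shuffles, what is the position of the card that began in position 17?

17

Position 17 is a fixed point of every out-shuffle, so the card never moves.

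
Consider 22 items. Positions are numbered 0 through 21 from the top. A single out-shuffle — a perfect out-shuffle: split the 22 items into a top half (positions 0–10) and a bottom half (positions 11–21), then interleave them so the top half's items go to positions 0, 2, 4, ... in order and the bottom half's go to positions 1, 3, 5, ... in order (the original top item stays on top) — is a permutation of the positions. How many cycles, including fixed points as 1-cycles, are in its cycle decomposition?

Trace each unvisited position around until it returns:
(0) (1 2 4 8 16 11) (3 6 12) (5 10 20 19 17 13) (7 14) (9 18 15) (21)
7 cycles in total.

7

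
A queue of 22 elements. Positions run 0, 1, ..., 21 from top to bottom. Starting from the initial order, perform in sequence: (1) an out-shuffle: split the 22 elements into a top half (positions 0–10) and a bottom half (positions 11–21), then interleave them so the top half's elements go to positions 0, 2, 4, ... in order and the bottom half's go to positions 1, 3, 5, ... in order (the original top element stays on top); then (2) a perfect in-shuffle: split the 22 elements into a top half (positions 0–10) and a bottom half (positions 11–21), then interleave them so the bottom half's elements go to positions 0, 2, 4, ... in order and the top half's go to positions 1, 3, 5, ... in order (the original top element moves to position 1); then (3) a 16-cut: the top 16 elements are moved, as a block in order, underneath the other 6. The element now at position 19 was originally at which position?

Undo the operations in reverse order, starting from position 19:
  undo op 3 (cut 16): 19 ← 13
  undo op 2 (in-shuffle, from top half): 13 ← 6
  undo op 1 (out-shuffle, from top half): 6 ← 3
So the element at position 19 came from original position 3.

3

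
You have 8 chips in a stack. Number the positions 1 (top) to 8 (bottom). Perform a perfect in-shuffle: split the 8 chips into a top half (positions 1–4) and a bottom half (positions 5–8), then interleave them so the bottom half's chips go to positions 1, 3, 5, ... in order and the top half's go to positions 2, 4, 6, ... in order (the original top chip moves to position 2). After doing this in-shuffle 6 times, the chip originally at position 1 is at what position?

1

Track the chip's position through each in-shuffle:
1 → 2 → 4 → 8 → 7 → 5 → 1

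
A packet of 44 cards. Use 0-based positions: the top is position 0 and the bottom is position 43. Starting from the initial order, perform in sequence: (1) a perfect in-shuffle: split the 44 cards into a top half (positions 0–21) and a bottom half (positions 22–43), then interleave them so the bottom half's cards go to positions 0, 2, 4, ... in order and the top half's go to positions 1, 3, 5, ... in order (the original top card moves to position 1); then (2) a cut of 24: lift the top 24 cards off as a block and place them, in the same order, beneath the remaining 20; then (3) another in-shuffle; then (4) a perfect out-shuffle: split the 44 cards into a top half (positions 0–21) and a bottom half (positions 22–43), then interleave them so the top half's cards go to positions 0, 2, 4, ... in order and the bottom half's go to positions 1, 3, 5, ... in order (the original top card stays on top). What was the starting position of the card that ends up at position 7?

40

Undo the operations in reverse order, starting from position 7:
  undo op 4 (out-shuffle, from bottom half): 7 ← 25
  undo op 3 (in-shuffle, from top half): 25 ← 12
  undo op 2 (cut 24): 12 ← 36
  undo op 1 (in-shuffle, from bottom half): 36 ← 40
So the card at position 7 came from original position 40.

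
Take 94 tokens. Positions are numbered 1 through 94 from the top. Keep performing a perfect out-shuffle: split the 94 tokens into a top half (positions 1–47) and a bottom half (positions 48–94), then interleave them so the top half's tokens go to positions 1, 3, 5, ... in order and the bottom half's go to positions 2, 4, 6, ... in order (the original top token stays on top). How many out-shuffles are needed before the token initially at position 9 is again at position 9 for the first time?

Follow position 9 under repeated out-shuffles:
9 → 17 → 33 → 65 → 36 → 71 → 48 → 2 → 3 → 5 → 9
It first returns after 10 out-shuffles.

10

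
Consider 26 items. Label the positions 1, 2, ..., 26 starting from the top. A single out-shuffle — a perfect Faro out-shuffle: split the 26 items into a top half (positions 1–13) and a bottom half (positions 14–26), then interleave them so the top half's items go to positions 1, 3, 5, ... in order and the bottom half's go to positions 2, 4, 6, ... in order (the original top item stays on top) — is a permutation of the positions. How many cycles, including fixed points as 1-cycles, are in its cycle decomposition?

4

Trace each unvisited position around until it returns:
(1) (2 3 5 9 17 8 ... len 20) (6 11 21 16) (26)
4 cycles in total.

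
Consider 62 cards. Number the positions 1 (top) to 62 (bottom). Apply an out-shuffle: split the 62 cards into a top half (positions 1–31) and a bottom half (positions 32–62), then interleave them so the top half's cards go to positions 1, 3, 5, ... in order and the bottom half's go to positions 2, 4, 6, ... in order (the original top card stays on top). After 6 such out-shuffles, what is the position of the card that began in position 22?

3

Track the card's position through each out-shuffle:
22 → 43 → 24 → 47 → 32 → 2 → 3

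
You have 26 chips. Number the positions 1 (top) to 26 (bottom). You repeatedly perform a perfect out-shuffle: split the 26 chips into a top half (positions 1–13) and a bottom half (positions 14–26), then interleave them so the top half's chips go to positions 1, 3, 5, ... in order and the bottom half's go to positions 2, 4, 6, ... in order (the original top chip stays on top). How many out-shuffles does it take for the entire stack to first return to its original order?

20

The out-shuffle permutes the 26 positions with cycle lengths [1, 1, 4, 20].
Every chip is home exactly when every cycle has completed a whole number of laps, i.e. after lcm(1, 4, 20) = 20 out-shuffles.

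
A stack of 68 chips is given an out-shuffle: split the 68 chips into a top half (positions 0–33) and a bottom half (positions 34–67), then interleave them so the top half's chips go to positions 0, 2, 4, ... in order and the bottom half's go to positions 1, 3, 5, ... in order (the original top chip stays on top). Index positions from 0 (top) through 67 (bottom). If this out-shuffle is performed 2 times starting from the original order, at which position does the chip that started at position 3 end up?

12

Track the chip's position through each out-shuffle:
3 → 6 → 12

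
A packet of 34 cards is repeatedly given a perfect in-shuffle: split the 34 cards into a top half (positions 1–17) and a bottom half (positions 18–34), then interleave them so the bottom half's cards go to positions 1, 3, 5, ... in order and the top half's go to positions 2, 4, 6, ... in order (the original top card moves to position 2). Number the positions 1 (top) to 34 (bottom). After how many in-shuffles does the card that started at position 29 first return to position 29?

12

Follow position 29 under repeated in-shuffles:
29 → 23 → 11 → 22 → 9 → 18 → 1 → 2 → 4 → 8 → 16 → 32 → 29
It first returns after 12 in-shuffles.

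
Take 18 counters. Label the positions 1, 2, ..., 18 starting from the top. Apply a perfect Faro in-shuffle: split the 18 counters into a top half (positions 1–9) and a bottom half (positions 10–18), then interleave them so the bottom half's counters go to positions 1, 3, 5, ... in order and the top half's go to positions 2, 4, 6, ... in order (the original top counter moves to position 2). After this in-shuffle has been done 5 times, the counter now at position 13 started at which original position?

Work backwards from position 13, undoing one in-shuffle at a time:
13 ← 16 ← 8 ← 4 ← 2 ← 1
So the counter now at position 13 started at position 1.

1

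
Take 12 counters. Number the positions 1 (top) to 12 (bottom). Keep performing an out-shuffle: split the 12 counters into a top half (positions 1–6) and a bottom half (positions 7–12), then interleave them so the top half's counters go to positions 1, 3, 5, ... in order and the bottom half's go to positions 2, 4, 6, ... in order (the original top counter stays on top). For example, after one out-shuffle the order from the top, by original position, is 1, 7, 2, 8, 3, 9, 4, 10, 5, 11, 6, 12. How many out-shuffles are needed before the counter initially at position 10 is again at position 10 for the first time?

10

Follow position 10 under repeated out-shuffles:
10 → 8 → 4 → 7 → 2 → 3 → 5 → 9 → 6 → 11 → 10
It first returns after 10 out-shuffles.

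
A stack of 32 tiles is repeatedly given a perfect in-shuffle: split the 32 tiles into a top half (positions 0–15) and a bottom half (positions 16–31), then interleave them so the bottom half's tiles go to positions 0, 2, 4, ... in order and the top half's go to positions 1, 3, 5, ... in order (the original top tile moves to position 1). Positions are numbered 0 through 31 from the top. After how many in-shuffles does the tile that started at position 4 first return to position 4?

10

Follow position 4 under repeated in-shuffles:
4 → 9 → 19 → 6 → 13 → 27 → 22 → 12 → 25 → 18 → 4
It first returns after 10 in-shuffles.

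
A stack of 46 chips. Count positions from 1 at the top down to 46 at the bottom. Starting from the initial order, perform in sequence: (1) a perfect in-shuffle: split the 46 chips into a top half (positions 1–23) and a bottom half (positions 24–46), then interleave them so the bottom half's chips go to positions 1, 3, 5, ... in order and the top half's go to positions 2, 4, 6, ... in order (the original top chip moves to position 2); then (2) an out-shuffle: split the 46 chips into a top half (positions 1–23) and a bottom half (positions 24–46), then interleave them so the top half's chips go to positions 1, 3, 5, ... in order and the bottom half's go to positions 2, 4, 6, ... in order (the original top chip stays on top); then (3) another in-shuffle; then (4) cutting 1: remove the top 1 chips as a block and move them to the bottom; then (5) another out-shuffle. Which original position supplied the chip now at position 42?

23

Undo the operations in reverse order, starting from position 42:
  undo op 5 (out-shuffle, from bottom half): 42 ← 44
  undo op 4 (cut 1): 44 ← 45
  undo op 3 (in-shuffle, from bottom half): 45 ← 46
  undo op 2 (out-shuffle, from bottom half): 46 ← 46
  undo op 1 (in-shuffle, from top half): 46 ← 23
So the chip at position 42 came from original position 23.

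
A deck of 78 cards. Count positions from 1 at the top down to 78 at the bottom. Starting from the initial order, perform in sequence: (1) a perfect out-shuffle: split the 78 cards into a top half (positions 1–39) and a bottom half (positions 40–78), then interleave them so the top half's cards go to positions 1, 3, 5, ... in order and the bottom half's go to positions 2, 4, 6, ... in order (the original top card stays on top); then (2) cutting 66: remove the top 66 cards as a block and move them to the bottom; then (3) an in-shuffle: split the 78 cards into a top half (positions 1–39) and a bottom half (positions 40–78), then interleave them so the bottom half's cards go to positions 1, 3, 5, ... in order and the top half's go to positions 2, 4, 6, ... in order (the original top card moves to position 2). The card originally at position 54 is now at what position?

Track the card from position 54 forward through each operation:
  after op 1 (out-shuffle): 54 → 30
  after op 2 (cut 66): 30 → 42
  after op 3 (in-shuffle): 42 → 5

5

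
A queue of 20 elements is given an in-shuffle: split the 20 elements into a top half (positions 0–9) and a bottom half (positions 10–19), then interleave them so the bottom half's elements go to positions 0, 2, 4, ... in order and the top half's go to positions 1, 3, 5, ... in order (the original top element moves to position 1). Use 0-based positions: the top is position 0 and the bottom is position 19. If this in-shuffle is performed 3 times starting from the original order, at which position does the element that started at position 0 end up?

7

Track the element's position through each in-shuffle:
0 → 1 → 3 → 7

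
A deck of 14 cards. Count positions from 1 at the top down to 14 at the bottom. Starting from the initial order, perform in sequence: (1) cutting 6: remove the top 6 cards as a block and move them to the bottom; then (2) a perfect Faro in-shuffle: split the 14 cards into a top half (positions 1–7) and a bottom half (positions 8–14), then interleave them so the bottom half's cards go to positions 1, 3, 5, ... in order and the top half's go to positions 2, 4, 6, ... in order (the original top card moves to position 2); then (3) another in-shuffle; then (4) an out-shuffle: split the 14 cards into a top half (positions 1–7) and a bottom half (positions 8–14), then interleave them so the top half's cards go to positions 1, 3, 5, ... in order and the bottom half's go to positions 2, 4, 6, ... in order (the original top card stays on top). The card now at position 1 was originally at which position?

10

Undo the operations in reverse order, starting from position 1:
  undo op 4 (out-shuffle, from top half): 1 ← 1
  undo op 3 (in-shuffle, from bottom half): 1 ← 8
  undo op 2 (in-shuffle, from top half): 8 ← 4
  undo op 1 (cut 6): 4 ← 10
So the card at position 1 came from original position 10.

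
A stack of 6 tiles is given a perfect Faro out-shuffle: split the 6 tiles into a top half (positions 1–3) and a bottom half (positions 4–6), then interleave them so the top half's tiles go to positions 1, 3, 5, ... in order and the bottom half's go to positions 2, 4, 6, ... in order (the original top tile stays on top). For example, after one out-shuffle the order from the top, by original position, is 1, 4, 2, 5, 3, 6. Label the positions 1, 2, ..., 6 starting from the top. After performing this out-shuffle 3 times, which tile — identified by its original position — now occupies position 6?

Work backwards from position 6, undoing one out-shuffle at a time:
6 ← 6 ← 6 ← 6
So the tile now at position 6 started at position 6.

6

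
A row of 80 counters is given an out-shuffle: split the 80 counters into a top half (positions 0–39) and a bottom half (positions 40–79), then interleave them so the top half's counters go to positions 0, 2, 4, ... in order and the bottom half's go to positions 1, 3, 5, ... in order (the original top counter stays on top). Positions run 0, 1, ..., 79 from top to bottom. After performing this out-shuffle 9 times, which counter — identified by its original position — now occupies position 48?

47

Work backwards from position 48, undoing one out-shuffle at a time:
48 ← 24 ← 12 ← 6 ← 3 ← 41 ← 60 ← 30 ← 15 ← 47
So the counter now at position 48 started at position 47.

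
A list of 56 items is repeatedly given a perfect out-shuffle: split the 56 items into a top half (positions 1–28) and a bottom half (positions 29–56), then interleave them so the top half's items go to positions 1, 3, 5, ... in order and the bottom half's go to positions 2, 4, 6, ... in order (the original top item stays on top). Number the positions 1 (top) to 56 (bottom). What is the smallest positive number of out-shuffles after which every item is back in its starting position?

20

The out-shuffle permutes the 56 positions with cycle lengths [1, 1, 4, 10, 20, 20].
Every item is home exactly when every cycle has completed a whole number of laps, i.e. after lcm(1, 4, 10, 20) = 20 out-shuffles.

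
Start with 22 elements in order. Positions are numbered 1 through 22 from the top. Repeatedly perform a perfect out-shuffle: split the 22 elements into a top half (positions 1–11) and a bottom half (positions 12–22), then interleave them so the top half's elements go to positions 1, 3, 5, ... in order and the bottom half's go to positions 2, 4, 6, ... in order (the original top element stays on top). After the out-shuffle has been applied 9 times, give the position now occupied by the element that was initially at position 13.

Track the element's position through each out-shuffle:
13 → 4 → 7 → 13 → 4 → 7 → 13 → 4 → 7 → 13

13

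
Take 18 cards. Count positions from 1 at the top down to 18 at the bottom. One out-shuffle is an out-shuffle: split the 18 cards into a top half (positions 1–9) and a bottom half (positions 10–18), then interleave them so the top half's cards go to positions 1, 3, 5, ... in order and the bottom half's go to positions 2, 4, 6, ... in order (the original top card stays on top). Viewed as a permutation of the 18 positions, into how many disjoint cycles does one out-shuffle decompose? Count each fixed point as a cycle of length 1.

4

Trace each unvisited position around until it returns:
(1) (2 3 5 9 17 16 14 10) (4 7 13 8 15 12 6 11) (18)
4 cycles in total.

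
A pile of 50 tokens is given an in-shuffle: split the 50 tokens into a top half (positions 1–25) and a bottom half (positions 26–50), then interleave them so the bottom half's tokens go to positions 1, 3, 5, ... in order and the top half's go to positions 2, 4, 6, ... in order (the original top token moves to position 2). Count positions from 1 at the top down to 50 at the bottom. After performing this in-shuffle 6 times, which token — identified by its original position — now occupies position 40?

7

Work backwards from position 40, undoing one in-shuffle at a time:
40 ← 20 ← 10 ← 5 ← 28 ← 14 ← 7
So the token now at position 40 started at position 7.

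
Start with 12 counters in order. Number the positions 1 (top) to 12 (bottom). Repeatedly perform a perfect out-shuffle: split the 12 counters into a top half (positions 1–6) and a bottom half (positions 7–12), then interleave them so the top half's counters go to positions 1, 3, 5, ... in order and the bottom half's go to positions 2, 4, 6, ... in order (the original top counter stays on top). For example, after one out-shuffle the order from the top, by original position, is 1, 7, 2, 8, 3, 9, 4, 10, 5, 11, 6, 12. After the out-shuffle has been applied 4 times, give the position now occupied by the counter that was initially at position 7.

9

Track the counter's position through each out-shuffle:
7 → 2 → 3 → 5 → 9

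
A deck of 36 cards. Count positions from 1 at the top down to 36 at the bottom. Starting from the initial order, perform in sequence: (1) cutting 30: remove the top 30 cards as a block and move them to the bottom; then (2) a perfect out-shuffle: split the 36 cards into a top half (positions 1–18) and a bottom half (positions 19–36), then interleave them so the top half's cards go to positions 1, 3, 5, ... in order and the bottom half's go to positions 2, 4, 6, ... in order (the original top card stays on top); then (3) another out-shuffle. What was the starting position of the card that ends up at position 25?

1

Undo the operations in reverse order, starting from position 25:
  undo op 3 (out-shuffle, from top half): 25 ← 13
  undo op 2 (out-shuffle, from top half): 13 ← 7
  undo op 1 (cut 30): 7 ← 1
So the card at position 25 came from original position 1.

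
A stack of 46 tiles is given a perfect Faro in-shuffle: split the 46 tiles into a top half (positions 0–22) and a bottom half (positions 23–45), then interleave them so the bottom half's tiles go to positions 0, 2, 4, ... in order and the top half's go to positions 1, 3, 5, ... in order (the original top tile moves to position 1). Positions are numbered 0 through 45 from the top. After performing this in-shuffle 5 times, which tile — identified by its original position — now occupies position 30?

22

Work backwards from position 30, undoing one in-shuffle at a time:
30 ← 38 ← 42 ← 44 ← 45 ← 22
So the tile now at position 30 started at position 22.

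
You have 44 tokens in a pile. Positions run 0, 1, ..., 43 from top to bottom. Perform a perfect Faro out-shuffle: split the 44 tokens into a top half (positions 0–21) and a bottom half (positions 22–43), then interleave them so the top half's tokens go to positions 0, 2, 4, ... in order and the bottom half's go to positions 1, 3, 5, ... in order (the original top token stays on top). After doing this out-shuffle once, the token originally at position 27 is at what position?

Track the token's position through each out-shuffle:
27 → 11

11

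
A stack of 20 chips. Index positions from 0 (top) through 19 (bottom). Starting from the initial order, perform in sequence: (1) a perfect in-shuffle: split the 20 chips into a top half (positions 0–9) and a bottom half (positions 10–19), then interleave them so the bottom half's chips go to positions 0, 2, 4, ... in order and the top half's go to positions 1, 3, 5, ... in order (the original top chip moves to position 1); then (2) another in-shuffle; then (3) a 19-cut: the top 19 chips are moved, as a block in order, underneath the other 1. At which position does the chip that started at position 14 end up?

18

Track the chip from position 14 forward through each operation:
  after op 1 (in-shuffle): 14 → 8
  after op 2 (in-shuffle): 8 → 17
  after op 3 (cut 19): 17 → 18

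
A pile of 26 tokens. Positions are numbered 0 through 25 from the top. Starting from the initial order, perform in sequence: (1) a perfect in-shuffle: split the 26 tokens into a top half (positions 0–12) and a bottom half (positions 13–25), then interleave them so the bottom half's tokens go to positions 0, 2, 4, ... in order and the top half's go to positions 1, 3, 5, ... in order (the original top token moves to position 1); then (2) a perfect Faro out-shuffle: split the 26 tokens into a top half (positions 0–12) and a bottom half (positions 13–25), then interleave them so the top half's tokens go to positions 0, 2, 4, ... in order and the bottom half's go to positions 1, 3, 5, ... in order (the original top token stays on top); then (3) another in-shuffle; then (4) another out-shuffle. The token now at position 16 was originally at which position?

Undo the operations in reverse order, starting from position 16:
  undo op 4 (out-shuffle, from top half): 16 ← 8
  undo op 3 (in-shuffle, from bottom half): 8 ← 17
  undo op 2 (out-shuffle, from bottom half): 17 ← 21
  undo op 1 (in-shuffle, from top half): 21 ← 10
So the token at position 16 came from original position 10.

10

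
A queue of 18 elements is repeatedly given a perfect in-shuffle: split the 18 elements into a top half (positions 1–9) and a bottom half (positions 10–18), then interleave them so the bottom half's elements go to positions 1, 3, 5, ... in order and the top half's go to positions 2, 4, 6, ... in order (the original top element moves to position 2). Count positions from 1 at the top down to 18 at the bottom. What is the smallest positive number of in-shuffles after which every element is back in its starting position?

The in-shuffle permutes the 18 positions with cycle lengths [18].
Every element is home exactly when every cycle has completed a whole number of laps, i.e. after lcm(18) = 18 in-shuffles.

18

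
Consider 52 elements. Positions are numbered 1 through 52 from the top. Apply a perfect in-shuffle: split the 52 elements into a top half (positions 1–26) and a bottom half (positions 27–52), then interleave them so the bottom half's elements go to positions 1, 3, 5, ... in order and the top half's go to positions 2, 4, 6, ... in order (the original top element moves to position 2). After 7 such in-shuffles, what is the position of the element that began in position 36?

Track the element's position through each in-shuffle:
36 → 19 → 38 → 23 → 46 → 39 → 25 → 50

50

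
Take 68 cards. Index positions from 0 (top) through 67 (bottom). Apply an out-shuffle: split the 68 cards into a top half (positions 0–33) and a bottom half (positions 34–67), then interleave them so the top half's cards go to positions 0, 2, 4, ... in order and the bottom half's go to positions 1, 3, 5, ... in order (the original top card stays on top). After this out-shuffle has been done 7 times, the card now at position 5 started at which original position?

55

Work backwards from position 5, undoing one out-shuffle at a time:
5 ← 36 ← 18 ← 9 ← 38 ← 19 ← 43 ← 55
So the card now at position 5 started at position 55.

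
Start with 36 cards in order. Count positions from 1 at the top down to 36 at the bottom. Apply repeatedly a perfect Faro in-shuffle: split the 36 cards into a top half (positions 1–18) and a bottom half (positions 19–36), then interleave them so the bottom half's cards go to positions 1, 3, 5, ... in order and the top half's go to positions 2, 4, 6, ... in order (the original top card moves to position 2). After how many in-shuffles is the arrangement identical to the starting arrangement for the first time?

36

The in-shuffle permutes the 36 positions with cycle lengths [36].
Every card is home exactly when every cycle has completed a whole number of laps, i.e. after lcm(36) = 36 in-shuffles.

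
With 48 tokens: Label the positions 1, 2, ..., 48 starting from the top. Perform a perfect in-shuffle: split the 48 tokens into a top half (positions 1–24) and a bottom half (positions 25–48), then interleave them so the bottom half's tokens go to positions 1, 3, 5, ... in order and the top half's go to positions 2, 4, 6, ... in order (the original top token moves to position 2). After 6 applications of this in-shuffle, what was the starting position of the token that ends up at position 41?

6

Work backwards from position 41, undoing one in-shuffle at a time:
41 ← 45 ← 47 ← 48 ← 24 ← 12 ← 6
So the token now at position 41 started at position 6.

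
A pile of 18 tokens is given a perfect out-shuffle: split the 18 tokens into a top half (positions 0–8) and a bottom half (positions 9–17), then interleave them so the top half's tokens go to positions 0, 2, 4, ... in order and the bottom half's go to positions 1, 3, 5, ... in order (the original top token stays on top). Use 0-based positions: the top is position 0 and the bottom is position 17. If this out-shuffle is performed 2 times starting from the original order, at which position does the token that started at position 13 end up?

1

Track the token's position through each out-shuffle:
13 → 9 → 1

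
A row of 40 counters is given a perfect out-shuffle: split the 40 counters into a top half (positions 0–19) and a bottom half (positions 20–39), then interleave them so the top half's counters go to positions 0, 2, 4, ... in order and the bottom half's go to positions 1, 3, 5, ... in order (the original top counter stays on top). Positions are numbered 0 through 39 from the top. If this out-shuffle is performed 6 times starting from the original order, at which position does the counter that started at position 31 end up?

34

Track the counter's position through each out-shuffle:
31 → 23 → 7 → 14 → 28 → 17 → 34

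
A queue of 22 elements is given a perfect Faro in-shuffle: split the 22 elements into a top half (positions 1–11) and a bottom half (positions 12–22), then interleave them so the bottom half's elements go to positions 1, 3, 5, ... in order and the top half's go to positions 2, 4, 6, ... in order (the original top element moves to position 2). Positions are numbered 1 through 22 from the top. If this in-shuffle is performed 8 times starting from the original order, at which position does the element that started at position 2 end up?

Track the element's position through each in-shuffle:
2 → 4 → 8 → 16 → 9 → 18 → 13 → 3 → 6

6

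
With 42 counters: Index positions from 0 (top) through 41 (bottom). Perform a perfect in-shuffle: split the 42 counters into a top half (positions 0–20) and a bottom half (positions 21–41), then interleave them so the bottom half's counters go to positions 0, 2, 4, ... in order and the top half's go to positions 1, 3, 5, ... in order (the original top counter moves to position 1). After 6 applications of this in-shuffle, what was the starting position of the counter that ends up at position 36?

Work backwards from position 36, undoing one in-shuffle at a time:
36 ← 39 ← 19 ← 9 ← 4 ← 23 ← 11
So the counter now at position 36 started at position 11.

11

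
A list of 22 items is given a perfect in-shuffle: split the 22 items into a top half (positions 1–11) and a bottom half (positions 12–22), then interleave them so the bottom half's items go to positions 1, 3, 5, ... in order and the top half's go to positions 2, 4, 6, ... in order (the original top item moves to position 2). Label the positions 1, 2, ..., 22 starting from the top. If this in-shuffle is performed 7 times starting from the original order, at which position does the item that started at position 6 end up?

Track the item's position through each in-shuffle:
6 → 12 → 1 → 2 → 4 → 8 → 16 → 9

9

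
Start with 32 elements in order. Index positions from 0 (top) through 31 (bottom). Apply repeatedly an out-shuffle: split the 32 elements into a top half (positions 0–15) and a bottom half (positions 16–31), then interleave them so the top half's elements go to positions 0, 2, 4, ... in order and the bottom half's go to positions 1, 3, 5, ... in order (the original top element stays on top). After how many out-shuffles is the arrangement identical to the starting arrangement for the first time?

The out-shuffle permutes the 32 positions with cycle lengths [1, 1, 5, 5, 5, 5, 5, 5].
Every element is home exactly when every cycle has completed a whole number of laps, i.e. after lcm(1, 5) = 5 out-shuffles.

5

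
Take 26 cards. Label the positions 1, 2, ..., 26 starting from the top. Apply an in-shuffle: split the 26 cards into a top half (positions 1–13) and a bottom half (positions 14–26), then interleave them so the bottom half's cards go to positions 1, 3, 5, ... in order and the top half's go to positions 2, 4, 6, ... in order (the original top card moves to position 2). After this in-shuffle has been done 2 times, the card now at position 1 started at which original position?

Work backwards from position 1, undoing one in-shuffle at a time:
1 ← 14 ← 7
So the card now at position 1 started at position 7.

7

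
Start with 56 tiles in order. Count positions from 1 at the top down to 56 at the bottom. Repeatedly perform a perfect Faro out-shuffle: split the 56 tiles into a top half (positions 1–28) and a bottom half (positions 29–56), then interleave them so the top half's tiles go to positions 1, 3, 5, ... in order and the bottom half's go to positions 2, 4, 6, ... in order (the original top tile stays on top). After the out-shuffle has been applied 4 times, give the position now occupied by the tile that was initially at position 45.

Track the tile's position through each out-shuffle:
45 → 34 → 12 → 23 → 45

45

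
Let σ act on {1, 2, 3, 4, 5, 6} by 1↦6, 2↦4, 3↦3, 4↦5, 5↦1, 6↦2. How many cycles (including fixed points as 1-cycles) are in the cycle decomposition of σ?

2

Cycle decomposition: (1 6 2 4 5) (3).
2 cycles.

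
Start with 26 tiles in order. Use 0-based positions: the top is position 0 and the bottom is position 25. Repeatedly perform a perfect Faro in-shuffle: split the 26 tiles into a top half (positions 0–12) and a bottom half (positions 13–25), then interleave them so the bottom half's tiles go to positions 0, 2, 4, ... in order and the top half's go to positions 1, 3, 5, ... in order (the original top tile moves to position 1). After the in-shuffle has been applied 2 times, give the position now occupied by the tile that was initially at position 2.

11

Track the tile's position through each in-shuffle:
2 → 5 → 11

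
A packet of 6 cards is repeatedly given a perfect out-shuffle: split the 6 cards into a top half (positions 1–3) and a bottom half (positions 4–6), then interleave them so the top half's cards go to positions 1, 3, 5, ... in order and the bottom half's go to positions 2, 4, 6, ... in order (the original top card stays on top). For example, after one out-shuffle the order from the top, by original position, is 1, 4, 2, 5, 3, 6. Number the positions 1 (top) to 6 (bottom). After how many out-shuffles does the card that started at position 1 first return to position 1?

1

Position 1 is fixed by the out-shuffle; it is already back after 1 application.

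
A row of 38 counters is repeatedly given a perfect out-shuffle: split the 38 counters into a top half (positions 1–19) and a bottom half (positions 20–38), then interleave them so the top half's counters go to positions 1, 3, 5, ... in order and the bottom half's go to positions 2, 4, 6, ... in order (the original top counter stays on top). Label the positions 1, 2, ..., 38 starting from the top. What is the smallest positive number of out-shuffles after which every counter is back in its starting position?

The out-shuffle permutes the 38 positions with cycle lengths [1, 1, 36].
Every counter is home exactly when every cycle has completed a whole number of laps, i.e. after lcm(1, 36) = 36 out-shuffles.

36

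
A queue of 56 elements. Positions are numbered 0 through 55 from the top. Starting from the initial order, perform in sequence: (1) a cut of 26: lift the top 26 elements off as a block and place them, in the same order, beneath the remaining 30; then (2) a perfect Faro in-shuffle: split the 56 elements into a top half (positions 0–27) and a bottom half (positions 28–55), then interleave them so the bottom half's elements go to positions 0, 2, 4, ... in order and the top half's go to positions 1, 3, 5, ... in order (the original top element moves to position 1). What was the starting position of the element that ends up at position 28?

Undo the operations in reverse order, starting from position 28:
  undo op 2 (in-shuffle, from bottom half): 28 ← 42
  undo op 1 (cut 26): 42 ← 12
So the element at position 28 came from original position 12.

12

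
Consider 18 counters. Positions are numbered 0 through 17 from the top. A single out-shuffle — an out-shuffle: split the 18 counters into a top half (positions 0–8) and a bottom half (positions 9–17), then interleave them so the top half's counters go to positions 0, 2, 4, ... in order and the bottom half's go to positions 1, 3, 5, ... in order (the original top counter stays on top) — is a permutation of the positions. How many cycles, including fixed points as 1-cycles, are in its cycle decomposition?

4

Trace each unvisited position around until it returns:
(0) (1 2 4 8 16 15 13 9) (3 6 12 7 14 11 5 10) (17)
4 cycles in total.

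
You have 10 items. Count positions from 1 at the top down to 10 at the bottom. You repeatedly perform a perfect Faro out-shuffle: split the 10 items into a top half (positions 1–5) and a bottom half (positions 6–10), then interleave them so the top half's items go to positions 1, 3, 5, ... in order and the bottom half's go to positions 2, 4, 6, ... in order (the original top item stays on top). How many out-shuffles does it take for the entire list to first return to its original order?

The out-shuffle permutes the 10 positions with cycle lengths [1, 1, 2, 6].
Every item is home exactly when every cycle has completed a whole number of laps, i.e. after lcm(1, 2, 6) = 6 out-shuffles.

6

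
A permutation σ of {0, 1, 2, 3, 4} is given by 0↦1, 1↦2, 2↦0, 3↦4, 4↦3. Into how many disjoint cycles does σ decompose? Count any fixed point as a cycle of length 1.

2

Cycle decomposition: (0 1 2) (3 4).
2 cycles.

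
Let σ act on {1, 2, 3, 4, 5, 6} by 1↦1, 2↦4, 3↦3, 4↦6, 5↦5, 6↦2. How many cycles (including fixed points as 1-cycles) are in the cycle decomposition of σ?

Cycle decomposition: (1) (2 4 6) (3) (5).
4 cycles.

4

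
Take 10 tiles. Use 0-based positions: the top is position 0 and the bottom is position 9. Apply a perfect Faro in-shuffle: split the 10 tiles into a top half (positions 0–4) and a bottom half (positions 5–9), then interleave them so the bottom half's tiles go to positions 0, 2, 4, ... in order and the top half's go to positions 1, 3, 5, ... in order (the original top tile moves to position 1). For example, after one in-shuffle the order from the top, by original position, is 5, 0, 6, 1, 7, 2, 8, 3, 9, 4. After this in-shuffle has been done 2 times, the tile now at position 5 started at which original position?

Work backwards from position 5, undoing one in-shuffle at a time:
5 ← 2 ← 6
So the tile now at position 5 started at position 6.

6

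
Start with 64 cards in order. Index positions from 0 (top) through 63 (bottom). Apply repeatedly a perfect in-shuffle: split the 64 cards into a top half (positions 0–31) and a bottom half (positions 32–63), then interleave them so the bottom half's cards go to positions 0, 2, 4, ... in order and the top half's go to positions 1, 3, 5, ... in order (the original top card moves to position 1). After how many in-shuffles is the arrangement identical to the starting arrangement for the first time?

12

The in-shuffle permutes the 64 positions with cycle lengths [4, 12, 12, 12, 12, 12].
Every card is home exactly when every cycle has completed a whole number of laps, i.e. after lcm(4, 12) = 12 in-shuffles.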